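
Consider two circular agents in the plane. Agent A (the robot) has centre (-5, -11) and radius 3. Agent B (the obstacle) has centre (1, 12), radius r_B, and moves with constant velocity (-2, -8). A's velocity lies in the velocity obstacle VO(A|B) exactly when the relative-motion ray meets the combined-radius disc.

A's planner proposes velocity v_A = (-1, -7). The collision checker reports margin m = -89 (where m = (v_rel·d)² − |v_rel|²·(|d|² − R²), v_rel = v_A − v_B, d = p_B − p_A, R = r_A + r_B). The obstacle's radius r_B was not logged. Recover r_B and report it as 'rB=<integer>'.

m = -89
d = (6, 23);  v_rel = (1, 1),  |v_rel|² = 2
v_rel×d = (1)·(23) − (1)·(6) = 17
since m = R²·2 − 17²:  R² = (289 + -89) / 2 = 100
R = √100 = 10  ⇒  r_B = 10 − 3 = 7

rB=7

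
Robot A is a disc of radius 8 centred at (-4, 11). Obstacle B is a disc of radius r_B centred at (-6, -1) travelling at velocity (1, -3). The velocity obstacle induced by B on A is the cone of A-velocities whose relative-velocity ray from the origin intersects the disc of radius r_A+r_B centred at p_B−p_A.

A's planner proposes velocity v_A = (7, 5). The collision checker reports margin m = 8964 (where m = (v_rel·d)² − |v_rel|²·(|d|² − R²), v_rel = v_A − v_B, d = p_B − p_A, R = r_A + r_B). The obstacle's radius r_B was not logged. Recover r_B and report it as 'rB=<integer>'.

m = 8964
d = (-2, -12);  v_rel = (6, 8),  |v_rel|² = 100
v_rel×d = (6)·(-12) − (8)·(-2) = -56
since m = R²·100 − (-56)²:  R² = (3136 + 8964) / 100 = 121
R = √121 = 11  ⇒  r_B = 11 − 8 = 3

rB=3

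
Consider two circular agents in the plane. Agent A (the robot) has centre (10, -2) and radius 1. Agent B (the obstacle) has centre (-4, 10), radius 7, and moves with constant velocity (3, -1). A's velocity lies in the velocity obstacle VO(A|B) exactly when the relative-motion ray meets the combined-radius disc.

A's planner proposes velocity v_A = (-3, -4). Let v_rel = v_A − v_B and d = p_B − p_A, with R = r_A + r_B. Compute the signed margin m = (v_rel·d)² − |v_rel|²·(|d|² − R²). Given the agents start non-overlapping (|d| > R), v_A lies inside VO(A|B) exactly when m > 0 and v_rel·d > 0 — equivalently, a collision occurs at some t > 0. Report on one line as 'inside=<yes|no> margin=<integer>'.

d = (-14, 12),  |d|² = 340;  R = 1+7 = 8,  c = 340−8² = 276
v_rel = (-6, -3),  |v_rel|² = 45;  v_rel·d = (-6)·(-14) + (-3)·(12) = 48
45·t² − 96·t + 276 = 0  ⇒  m = 48² − 45·276 = -10116
m = -10116 < 0,  v_rel·d = 48 > 0  ⇒  outside

inside=no margin=-10116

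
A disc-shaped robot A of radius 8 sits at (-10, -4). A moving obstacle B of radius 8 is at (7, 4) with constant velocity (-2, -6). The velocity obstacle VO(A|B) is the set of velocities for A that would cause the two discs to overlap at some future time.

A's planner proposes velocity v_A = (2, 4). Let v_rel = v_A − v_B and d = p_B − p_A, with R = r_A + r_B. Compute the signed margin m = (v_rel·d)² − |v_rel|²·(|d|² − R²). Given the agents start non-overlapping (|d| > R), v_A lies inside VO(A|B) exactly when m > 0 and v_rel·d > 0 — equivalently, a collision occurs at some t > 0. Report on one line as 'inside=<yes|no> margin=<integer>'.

d = (17, 8),  |d|² = 353;  R = 8+8 = 16,  c = 353−16² = 97
v_rel = (4, 10),  |v_rel|² = 116;  v_rel·d = (4)·(17) + (10)·(8) = 148
116·t² − 296·t + 97 = 0  ⇒  m = 148² − 116·97 = 10652
m = 10652 > 0,  v_rel·d = 148 > 0  ⇒  inside

inside=yes margin=10652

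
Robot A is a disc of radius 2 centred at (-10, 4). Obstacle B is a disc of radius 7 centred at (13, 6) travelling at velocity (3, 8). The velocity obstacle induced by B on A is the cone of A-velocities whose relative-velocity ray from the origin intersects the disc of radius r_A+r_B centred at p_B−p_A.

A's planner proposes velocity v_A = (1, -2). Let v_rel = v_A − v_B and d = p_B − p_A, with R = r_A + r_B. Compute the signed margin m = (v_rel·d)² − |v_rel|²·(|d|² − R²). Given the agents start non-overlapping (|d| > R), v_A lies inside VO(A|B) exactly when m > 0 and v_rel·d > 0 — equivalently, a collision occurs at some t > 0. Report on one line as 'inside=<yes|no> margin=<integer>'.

d = (23, 2),  |d|² = 533;  R = 2+7 = 9,  c = 533−9² = 452
v_rel = (-2, -10),  |v_rel|² = 104;  v_rel·d = (-2)·(23) + (-10)·(2) = -66
104·t² + 132·t + 452 = 0  ⇒  m = (-66)² − 104·452 = -42652
m = -42652 < 0,  v_rel·d = -66 < 0  ⇒  outside

inside=no margin=-42652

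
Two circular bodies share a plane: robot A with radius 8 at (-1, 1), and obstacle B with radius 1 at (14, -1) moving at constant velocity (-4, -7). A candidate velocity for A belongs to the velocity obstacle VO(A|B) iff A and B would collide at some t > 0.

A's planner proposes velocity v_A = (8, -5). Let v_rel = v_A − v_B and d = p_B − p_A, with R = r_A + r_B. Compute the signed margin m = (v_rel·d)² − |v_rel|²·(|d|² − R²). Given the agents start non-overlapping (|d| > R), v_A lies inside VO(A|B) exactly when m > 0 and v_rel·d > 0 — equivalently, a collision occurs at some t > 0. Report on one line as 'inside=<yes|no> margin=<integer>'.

d = (15, -2),  |d|² = 229;  R = 8+1 = 9,  c = 229−9² = 148
v_rel = (12, 2),  |v_rel|² = 148;  v_rel·d = (12)·(15) + (2)·(-2) = 176
148·t² − 352·t + 148 = 0  ⇒  m = 176² − 148·148 = 9072
m = 9072 > 0,  v_rel·d = 176 > 0  ⇒  inside

inside=yes margin=9072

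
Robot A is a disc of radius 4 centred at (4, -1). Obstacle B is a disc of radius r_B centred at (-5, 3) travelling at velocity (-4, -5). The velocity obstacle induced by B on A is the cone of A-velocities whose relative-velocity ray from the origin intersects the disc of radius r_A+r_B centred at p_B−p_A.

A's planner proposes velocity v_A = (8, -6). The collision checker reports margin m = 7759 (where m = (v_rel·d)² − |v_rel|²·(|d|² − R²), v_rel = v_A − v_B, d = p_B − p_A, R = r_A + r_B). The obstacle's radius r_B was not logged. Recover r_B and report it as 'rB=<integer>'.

m = 7759
d = (-9, 4);  v_rel = (12, -1),  |v_rel|² = 145
v_rel×d = (12)·(4) − (-1)·(-9) = 39
since m = R²·145 − 39²:  R² = (1521 + 7759) / 145 = 64
R = √64 = 8  ⇒  r_B = 8 − 4 = 4

rB=4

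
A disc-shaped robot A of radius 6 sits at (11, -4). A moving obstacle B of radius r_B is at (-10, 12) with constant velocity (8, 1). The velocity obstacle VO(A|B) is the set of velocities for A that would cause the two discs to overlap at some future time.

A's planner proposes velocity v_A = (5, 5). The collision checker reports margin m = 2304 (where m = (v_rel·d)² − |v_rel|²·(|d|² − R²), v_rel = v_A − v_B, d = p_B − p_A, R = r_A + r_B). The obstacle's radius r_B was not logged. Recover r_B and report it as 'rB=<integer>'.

m = 2304
d = (-21, 16);  v_rel = (-3, 4),  |v_rel|² = 25
v_rel×d = (-3)·(16) − (4)·(-21) = 36
since m = R²·25 − 36²:  R² = (1296 + 2304) / 25 = 144
R = √144 = 12  ⇒  r_B = 12 − 6 = 6

rB=6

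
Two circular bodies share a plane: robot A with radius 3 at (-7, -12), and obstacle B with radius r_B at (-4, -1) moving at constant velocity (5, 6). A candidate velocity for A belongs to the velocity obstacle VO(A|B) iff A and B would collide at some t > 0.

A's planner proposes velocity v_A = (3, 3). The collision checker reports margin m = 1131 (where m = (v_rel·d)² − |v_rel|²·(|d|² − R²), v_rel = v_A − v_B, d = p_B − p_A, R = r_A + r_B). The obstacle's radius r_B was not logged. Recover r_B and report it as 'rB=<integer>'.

m = 1131
d = (3, 11);  v_rel = (-2, -3),  |v_rel|² = 13
v_rel×d = (-2)·(11) − (-3)·(3) = -13
since m = R²·13 − (-13)²:  R² = (169 + 1131) / 13 = 100
R = √100 = 10  ⇒  r_B = 10 − 3 = 7

rB=7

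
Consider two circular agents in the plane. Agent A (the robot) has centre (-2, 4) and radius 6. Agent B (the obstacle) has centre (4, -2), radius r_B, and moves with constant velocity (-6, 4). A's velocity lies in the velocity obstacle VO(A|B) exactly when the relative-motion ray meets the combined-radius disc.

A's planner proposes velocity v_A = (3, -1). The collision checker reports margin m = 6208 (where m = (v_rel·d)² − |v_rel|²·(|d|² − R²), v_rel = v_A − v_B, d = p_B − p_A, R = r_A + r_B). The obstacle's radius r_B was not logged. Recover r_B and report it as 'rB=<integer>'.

m = 6208
d = (6, -6);  v_rel = (9, -5),  |v_rel|² = 106
v_rel×d = (9)·(-6) − (-5)·(6) = -24
since m = R²·106 − (-24)²:  R² = (576 + 6208) / 106 = 64
R = √64 = 8  ⇒  r_B = 8 − 6 = 2

rB=2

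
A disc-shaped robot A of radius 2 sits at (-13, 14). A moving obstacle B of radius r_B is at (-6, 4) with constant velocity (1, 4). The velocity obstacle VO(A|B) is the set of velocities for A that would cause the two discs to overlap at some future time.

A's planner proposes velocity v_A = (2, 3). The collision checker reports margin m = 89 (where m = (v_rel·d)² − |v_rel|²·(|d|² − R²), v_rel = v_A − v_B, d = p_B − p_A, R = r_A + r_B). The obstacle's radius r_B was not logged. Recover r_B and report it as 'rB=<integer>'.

m = 89
d = (7, -10);  v_rel = (1, -1),  |v_rel|² = 2
v_rel×d = (1)·(-10) − (-1)·(7) = -3
since m = R²·2 − (-3)²:  R² = (9 + 89) / 2 = 49
R = √49 = 7  ⇒  r_B = 7 − 2 = 5

rB=5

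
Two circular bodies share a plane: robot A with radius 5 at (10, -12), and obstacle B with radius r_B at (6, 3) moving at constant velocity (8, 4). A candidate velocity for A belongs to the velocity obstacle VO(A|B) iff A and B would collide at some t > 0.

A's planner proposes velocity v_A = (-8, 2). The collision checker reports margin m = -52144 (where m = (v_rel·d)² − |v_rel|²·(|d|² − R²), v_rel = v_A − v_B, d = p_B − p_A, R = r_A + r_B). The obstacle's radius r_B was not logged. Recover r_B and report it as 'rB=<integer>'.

m = -52144
d = (-4, 15);  v_rel = (-16, -2),  |v_rel|² = 260
v_rel×d = (-16)·(15) − (-2)·(-4) = -248
since m = R²·260 − (-248)²:  R² = (61504 + -52144) / 260 = 36
R = √36 = 6  ⇒  r_B = 6 − 5 = 1

rB=1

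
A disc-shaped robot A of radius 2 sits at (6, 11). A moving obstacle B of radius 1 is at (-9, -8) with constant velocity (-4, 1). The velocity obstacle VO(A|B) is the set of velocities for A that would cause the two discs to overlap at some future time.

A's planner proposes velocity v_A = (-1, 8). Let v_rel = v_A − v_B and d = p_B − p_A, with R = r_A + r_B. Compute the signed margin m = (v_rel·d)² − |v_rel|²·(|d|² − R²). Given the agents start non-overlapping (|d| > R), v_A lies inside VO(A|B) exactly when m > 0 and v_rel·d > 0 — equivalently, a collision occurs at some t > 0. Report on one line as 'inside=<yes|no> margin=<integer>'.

d = (-15, -19),  |d|² = 586;  R = 2+1 = 3,  c = 586−3² = 577
v_rel = (3, 7),  |v_rel|² = 58;  v_rel·d = (3)·(-15) + (7)·(-19) = -178
58·t² + 356·t + 577 = 0  ⇒  m = (-178)² − 58·577 = -1782
m = -1782 < 0,  v_rel·d = -178 < 0  ⇒  outside

inside=no margin=-1782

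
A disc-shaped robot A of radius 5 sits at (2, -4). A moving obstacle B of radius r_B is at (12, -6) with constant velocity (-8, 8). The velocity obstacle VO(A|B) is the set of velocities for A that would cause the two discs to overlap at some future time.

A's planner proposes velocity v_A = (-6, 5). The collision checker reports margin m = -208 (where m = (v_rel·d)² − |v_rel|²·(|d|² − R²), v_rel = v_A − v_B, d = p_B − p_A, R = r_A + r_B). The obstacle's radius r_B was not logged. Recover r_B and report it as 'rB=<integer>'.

m = -208
d = (10, -2);  v_rel = (2, -3),  |v_rel|² = 13
v_rel×d = (2)·(-2) − (-3)·(10) = 26
since m = R²·13 − 26²:  R² = (676 + -208) / 13 = 36
R = √36 = 6  ⇒  r_B = 6 − 5 = 1

rB=1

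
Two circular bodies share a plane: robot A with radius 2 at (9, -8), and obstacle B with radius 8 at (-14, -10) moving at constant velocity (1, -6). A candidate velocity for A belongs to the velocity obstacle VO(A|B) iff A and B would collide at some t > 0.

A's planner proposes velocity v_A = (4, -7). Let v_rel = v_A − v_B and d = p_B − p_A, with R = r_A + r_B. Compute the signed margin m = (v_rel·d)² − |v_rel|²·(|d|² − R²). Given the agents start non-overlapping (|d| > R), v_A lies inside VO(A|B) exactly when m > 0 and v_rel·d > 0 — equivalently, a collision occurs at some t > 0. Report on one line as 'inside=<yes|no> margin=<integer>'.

d = (-23, -2),  |d|² = 533;  R = 2+8 = 10,  c = 533−10² = 433
v_rel = (3, -1),  |v_rel|² = 10;  v_rel·d = (3)·(-23) + (-1)·(-2) = -67
10·t² + 134·t + 433 = 0  ⇒  m = (-67)² − 10·433 = 159
m = 159 > 0,  v_rel·d = -67 < 0  ⇒  outside

inside=no margin=159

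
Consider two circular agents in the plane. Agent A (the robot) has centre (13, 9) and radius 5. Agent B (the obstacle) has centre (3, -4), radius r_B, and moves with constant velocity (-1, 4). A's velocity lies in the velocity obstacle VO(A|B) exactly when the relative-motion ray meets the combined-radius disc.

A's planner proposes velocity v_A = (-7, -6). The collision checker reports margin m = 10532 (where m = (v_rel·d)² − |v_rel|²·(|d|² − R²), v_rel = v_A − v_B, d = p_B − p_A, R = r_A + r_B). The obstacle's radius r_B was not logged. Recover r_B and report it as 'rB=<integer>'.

m = 10532
d = (-10, -13);  v_rel = (-6, -10),  |v_rel|² = 136
v_rel×d = (-6)·(-13) − (-10)·(-10) = -22
since m = R²·136 − (-22)²:  R² = (484 + 10532) / 136 = 81
R = √81 = 9  ⇒  r_B = 9 − 5 = 4

rB=4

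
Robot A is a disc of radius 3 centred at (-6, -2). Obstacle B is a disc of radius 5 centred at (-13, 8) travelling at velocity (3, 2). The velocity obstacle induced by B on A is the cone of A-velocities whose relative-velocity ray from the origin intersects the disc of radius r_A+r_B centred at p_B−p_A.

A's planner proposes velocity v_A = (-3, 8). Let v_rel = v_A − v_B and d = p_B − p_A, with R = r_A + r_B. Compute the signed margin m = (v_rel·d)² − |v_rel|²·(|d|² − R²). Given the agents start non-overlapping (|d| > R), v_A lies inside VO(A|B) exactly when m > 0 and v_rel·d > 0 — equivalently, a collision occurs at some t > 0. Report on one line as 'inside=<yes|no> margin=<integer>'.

d = (-7, 10),  |d|² = 149;  R = 3+5 = 8,  c = 149−8² = 85
v_rel = (-6, 6),  |v_rel|² = 72;  v_rel·d = (-6)·(-7) + (6)·(10) = 102
72·t² − 204·t + 85 = 0  ⇒  m = 102² − 72·85 = 4284
m = 4284 > 0,  v_rel·d = 102 > 0  ⇒  inside

inside=yes margin=4284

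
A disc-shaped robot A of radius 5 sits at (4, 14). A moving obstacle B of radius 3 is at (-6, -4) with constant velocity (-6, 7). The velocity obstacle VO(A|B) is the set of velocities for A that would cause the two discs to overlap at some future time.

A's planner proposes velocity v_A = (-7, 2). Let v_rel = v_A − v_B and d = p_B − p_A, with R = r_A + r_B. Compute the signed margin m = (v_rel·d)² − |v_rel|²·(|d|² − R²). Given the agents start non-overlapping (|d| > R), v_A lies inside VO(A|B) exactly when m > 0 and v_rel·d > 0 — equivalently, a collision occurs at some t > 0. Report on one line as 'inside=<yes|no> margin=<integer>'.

d = (-10, -18),  |d|² = 424;  R = 5+3 = 8,  c = 424−8² = 360
v_rel = (-1, -5),  |v_rel|² = 26;  v_rel·d = (-1)·(-10) + (-5)·(-18) = 100
26·t² − 200·t + 360 = 0  ⇒  m = 100² − 26·360 = 640
m = 640 > 0,  v_rel·d = 100 > 0  ⇒  inside

inside=yes margin=640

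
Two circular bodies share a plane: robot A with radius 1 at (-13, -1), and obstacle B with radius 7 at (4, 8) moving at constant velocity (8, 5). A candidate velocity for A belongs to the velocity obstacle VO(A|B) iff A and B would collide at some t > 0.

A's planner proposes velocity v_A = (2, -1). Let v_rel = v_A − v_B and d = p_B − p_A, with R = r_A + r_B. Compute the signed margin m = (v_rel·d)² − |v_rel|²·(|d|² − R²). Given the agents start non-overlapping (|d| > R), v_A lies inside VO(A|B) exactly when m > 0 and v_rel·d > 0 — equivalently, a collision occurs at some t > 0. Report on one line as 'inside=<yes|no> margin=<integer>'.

d = (17, 9),  |d|² = 370;  R = 1+7 = 8,  c = 370−8² = 306
v_rel = (-6, -6),  |v_rel|² = 72;  v_rel·d = (-6)·(17) + (-6)·(9) = -156
72·t² + 312·t + 306 = 0  ⇒  m = (-156)² − 72·306 = 2304
m = 2304 > 0,  v_rel·d = -156 < 0  ⇒  outside

inside=no margin=2304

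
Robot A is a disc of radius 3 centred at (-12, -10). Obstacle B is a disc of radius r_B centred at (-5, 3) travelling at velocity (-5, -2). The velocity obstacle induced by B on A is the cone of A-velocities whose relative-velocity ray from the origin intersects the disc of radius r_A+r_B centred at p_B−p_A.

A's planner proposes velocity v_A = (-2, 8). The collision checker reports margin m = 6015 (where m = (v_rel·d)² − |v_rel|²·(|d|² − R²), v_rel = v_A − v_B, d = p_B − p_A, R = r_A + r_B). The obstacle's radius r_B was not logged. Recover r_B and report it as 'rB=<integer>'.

m = 6015
d = (7, 13);  v_rel = (3, 10),  |v_rel|² = 109
v_rel×d = (3)·(13) − (10)·(7) = -31
since m = R²·109 − (-31)²:  R² = (961 + 6015) / 109 = 64
R = √64 = 8  ⇒  r_B = 8 − 3 = 5

rB=5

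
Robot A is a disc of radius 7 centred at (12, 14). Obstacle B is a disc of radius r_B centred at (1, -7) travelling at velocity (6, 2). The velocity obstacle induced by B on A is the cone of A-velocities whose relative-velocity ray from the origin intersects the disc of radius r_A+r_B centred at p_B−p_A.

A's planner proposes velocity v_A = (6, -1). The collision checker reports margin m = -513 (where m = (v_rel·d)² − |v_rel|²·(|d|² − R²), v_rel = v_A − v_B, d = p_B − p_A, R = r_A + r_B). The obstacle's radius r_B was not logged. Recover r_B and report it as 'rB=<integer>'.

m = -513
d = (-11, -21);  v_rel = (0, -3),  |v_rel|² = 9
v_rel×d = (0)·(-21) − (-3)·(-11) = -33
since m = R²·9 − (-33)²:  R² = (1089 + -513) / 9 = 64
R = √64 = 8  ⇒  r_B = 8 − 7 = 1

rB=1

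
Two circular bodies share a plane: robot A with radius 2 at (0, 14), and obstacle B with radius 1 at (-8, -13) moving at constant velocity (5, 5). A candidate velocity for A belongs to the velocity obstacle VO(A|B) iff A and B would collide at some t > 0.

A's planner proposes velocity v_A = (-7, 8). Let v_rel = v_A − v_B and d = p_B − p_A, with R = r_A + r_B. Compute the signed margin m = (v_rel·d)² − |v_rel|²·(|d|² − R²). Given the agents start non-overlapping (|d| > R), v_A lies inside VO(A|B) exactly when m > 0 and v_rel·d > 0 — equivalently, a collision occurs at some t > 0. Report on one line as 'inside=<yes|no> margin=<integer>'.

d = (-8, -27),  |d|² = 793;  R = 2+1 = 3,  c = 793−3² = 784
v_rel = (-12, 3),  |v_rel|² = 153;  v_rel·d = (-12)·(-8) + (3)·(-27) = 15
153·t² − 30·t + 784 = 0  ⇒  m = 15² − 153·784 = -119727
m = -119727 < 0,  v_rel·d = 15 > 0  ⇒  outside

inside=no margin=-119727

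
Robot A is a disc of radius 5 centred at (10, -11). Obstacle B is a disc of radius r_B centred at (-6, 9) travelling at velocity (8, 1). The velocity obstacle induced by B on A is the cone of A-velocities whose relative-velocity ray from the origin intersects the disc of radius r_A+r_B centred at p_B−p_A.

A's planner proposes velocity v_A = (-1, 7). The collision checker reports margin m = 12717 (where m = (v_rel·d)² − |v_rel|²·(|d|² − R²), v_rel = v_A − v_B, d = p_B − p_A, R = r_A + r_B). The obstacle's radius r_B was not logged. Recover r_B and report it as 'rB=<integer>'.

m = 12717
d = (-16, 20);  v_rel = (-9, 6),  |v_rel|² = 117
v_rel×d = (-9)·(20) − (6)·(-16) = -84
since m = R²·117 − (-84)²:  R² = (7056 + 12717) / 117 = 169
R = √169 = 13  ⇒  r_B = 13 − 5 = 8

rB=8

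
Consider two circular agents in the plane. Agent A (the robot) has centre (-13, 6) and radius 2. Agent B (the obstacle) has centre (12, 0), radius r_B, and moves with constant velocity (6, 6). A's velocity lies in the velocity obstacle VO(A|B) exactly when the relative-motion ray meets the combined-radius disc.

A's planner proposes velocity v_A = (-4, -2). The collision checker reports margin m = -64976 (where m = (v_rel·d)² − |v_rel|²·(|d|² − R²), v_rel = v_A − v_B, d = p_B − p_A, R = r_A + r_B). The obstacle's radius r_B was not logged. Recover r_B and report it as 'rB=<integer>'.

m = -64976
d = (25, -6);  v_rel = (-10, -8),  |v_rel|² = 164
v_rel×d = (-10)·(-6) − (-8)·(25) = 260
since m = R²·164 − 260²:  R² = (67600 + -64976) / 164 = 16
R = √16 = 4  ⇒  r_B = 4 − 2 = 2

rB=2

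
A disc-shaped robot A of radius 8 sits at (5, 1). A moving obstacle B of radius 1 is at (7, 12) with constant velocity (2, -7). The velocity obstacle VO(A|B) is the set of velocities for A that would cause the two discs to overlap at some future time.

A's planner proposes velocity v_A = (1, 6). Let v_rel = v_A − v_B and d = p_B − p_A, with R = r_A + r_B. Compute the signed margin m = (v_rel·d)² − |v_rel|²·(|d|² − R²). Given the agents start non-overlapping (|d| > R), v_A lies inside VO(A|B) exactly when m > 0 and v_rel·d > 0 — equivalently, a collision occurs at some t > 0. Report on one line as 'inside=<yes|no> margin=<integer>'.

d = (2, 11),  |d|² = 125;  R = 8+1 = 9,  c = 125−9² = 44
v_rel = (-1, 13),  |v_rel|² = 170;  v_rel·d = (-1)·(2) + (13)·(11) = 141
170·t² − 282·t + 44 = 0  ⇒  m = 141² − 170·44 = 12401
m = 12401 > 0,  v_rel·d = 141 > 0  ⇒  inside

inside=yes margin=12401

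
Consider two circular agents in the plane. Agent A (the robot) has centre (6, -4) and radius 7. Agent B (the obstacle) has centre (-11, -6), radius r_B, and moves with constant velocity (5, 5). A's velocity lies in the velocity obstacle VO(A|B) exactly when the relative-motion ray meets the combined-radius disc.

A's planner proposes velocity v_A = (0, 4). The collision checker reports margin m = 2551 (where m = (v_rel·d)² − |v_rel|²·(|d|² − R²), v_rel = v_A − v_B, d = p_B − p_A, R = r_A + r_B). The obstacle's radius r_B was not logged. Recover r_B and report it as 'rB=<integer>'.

m = 2551
d = (-17, -2);  v_rel = (-5, -1),  |v_rel|² = 26
v_rel×d = (-5)·(-2) − (-1)·(-17) = -7
since m = R²·26 − (-7)²:  R² = (49 + 2551) / 26 = 100
R = √100 = 10  ⇒  r_B = 10 − 7 = 3

rB=3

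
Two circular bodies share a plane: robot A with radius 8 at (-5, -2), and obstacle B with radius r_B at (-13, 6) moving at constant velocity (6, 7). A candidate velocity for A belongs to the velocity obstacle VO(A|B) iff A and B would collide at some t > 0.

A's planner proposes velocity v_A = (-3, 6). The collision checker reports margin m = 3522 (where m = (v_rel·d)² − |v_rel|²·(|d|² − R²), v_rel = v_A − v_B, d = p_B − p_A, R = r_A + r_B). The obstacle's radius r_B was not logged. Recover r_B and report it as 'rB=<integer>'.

m = 3522
d = (-8, 8);  v_rel = (-9, -1),  |v_rel|² = 82
v_rel×d = (-9)·(8) − (-1)·(-8) = -80
since m = R²·82 − (-80)²:  R² = (6400 + 3522) / 82 = 121
R = √121 = 11  ⇒  r_B = 11 − 8 = 3

rB=3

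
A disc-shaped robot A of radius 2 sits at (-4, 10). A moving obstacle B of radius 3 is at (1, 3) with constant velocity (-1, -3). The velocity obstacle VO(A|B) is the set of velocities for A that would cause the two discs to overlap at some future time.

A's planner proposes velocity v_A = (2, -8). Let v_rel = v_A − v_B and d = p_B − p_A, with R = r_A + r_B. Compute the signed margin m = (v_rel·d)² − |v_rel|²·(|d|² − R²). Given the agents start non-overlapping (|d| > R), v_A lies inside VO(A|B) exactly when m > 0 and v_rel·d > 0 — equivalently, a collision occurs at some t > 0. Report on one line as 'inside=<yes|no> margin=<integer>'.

d = (5, -7),  |d|² = 74;  R = 2+3 = 5,  c = 74−5² = 49
v_rel = (3, -5),  |v_rel|² = 34;  v_rel·d = (3)·(5) + (-5)·(-7) = 50
34·t² − 100·t + 49 = 0  ⇒  m = 50² − 34·49 = 834
m = 834 > 0,  v_rel·d = 50 > 0  ⇒  inside

inside=yes margin=834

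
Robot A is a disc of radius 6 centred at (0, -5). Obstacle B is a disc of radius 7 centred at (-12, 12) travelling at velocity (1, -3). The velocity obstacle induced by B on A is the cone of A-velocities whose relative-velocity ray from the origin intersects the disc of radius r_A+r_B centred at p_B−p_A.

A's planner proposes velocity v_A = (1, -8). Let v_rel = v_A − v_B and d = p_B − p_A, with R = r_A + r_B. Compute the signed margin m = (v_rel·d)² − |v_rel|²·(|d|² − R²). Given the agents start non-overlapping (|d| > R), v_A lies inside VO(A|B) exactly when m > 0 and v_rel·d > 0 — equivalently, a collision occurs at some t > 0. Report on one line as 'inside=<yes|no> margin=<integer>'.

d = (-12, 17),  |d|² = 433;  R = 6+7 = 13,  c = 433−13² = 264
v_rel = (0, -5),  |v_rel|² = 25;  v_rel·d = (0)·(-12) + (-5)·(17) = -85
25·t² + 170·t + 264 = 0  ⇒  m = (-85)² − 25·264 = 625
m = 625 > 0,  v_rel·d = -85 < 0  ⇒  outside

inside=no margin=625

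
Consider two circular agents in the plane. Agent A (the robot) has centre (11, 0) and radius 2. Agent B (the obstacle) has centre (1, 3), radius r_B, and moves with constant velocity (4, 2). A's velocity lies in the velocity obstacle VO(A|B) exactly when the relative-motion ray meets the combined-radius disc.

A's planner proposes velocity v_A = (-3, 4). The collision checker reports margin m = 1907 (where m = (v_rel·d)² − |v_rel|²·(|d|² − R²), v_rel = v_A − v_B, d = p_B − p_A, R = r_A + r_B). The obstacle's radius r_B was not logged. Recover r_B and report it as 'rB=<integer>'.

m = 1907
d = (-10, 3);  v_rel = (-7, 2),  |v_rel|² = 53
v_rel×d = (-7)·(3) − (2)·(-10) = -1
since m = R²·53 − (-1)²:  R² = (1 + 1907) / 53 = 36
R = √36 = 6  ⇒  r_B = 6 − 2 = 4

rB=4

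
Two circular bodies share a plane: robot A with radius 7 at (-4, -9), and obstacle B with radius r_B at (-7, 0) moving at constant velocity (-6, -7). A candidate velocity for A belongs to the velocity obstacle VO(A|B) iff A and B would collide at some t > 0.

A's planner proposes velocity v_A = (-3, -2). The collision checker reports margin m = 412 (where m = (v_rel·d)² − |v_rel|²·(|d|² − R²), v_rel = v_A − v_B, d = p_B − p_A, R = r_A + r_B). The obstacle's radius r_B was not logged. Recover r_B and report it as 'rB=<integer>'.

m = 412
d = (-3, 9);  v_rel = (3, 5),  |v_rel|² = 34
v_rel×d = (3)·(9) − (5)·(-3) = 42
since m = R²·34 − 42²:  R² = (1764 + 412) / 34 = 64
R = √64 = 8  ⇒  r_B = 8 − 7 = 1

rB=1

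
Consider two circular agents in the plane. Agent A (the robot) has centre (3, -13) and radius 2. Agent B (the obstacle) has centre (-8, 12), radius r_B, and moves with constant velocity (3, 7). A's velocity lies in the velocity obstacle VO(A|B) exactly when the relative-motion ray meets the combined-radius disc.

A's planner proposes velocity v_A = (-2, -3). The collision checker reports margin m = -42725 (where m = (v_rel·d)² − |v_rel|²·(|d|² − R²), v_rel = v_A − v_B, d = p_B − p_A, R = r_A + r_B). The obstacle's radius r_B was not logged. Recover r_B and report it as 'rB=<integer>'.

m = -42725
d = (-11, 25);  v_rel = (-5, -10),  |v_rel|² = 125
v_rel×d = (-5)·(25) − (-10)·(-11) = -235
since m = R²·125 − (-235)²:  R² = (55225 + -42725) / 125 = 100
R = √100 = 10  ⇒  r_B = 10 − 2 = 8

rB=8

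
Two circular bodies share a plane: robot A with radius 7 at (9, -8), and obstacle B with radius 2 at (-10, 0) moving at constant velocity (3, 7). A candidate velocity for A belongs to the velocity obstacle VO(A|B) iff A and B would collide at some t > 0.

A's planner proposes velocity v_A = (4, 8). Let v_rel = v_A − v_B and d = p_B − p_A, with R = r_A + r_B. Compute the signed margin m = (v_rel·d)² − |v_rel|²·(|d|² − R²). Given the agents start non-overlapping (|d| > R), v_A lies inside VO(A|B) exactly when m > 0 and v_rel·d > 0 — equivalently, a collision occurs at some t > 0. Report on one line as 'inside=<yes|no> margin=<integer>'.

d = (-19, 8),  |d|² = 425;  R = 7+2 = 9,  c = 425−9² = 344
v_rel = (1, 1),  |v_rel|² = 2;  v_rel·d = (1)·(-19) + (1)·(8) = -11
2·t² + 22·t + 344 = 0  ⇒  m = (-11)² − 2·344 = -567
m = -567 < 0,  v_rel·d = -11 < 0  ⇒  outside

inside=no margin=-567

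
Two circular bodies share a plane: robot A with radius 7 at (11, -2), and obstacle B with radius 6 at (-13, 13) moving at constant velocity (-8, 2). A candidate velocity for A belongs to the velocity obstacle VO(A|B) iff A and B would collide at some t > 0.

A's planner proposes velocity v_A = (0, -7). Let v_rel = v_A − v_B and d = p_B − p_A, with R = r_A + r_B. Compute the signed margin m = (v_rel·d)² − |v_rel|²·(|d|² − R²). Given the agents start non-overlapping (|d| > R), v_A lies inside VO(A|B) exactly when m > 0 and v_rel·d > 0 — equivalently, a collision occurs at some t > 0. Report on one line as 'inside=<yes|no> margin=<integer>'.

d = (-24, 15),  |d|² = 801;  R = 7+6 = 13,  c = 801−13² = 632
v_rel = (8, -9),  |v_rel|² = 145;  v_rel·d = (8)·(-24) + (-9)·(15) = -327
145·t² + 654·t + 632 = 0  ⇒  m = (-327)² − 145·632 = 15289
m = 15289 > 0,  v_rel·d = -327 < 0  ⇒  outside

inside=no margin=15289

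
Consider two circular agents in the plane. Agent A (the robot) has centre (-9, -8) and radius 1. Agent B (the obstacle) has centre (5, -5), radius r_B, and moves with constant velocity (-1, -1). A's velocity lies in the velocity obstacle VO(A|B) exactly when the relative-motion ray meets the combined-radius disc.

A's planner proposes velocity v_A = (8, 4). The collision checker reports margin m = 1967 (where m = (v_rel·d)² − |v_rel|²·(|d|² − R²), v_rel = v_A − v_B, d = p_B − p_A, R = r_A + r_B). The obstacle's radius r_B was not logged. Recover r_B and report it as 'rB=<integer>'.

m = 1967
d = (14, 3);  v_rel = (9, 5),  |v_rel|² = 106
v_rel×d = (9)·(3) − (5)·(14) = -43
since m = R²·106 − (-43)²:  R² = (1849 + 1967) / 106 = 36
R = √36 = 6  ⇒  r_B = 6 − 1 = 5

rB=5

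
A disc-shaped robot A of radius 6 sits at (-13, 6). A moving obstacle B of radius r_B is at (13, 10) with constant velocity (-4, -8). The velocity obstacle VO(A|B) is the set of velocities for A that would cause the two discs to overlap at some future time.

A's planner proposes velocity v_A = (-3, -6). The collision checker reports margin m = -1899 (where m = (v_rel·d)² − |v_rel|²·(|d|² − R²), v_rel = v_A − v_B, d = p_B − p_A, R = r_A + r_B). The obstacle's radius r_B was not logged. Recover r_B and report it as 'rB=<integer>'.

m = -1899
d = (26, 4);  v_rel = (1, 2),  |v_rel|² = 5
v_rel×d = (1)·(4) − (2)·(26) = -48
since m = R²·5 − (-48)²:  R² = (2304 + -1899) / 5 = 81
R = √81 = 9  ⇒  r_B = 9 − 6 = 3

rB=3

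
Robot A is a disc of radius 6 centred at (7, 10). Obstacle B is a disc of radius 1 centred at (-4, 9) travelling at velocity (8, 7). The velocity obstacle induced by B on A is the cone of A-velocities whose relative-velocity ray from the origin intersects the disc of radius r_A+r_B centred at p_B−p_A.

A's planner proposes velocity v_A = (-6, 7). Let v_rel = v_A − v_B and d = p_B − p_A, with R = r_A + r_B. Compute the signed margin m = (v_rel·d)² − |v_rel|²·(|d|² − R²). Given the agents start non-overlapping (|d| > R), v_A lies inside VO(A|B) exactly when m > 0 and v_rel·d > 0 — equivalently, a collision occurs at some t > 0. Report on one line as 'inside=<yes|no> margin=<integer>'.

d = (-11, -1),  |d|² = 122;  R = 6+1 = 7,  c = 122−7² = 73
v_rel = (-14, 0),  |v_rel|² = 196;  v_rel·d = (-14)·(-11) + (0)·(-1) = 154
196·t² − 308·t + 73 = 0  ⇒  m = 154² − 196·73 = 9408
m = 9408 > 0,  v_rel·d = 154 > 0  ⇒  inside

inside=yes margin=9408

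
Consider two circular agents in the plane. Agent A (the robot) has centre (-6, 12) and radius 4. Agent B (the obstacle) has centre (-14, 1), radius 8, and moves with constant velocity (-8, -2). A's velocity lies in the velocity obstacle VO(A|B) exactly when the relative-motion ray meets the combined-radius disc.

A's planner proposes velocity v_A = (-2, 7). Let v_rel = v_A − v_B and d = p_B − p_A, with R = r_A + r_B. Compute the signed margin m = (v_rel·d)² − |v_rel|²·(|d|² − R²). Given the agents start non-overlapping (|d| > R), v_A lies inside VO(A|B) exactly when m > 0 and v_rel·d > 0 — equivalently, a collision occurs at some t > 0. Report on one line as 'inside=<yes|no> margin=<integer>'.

d = (-8, -11),  |d|² = 185;  R = 4+8 = 12,  c = 185−12² = 41
v_rel = (6, 9),  |v_rel|² = 117;  v_rel·d = (6)·(-8) + (9)·(-11) = -147
117·t² + 294·t + 41 = 0  ⇒  m = (-147)² − 117·41 = 16812
m = 16812 > 0,  v_rel·d = -147 < 0  ⇒  outside

inside=no margin=16812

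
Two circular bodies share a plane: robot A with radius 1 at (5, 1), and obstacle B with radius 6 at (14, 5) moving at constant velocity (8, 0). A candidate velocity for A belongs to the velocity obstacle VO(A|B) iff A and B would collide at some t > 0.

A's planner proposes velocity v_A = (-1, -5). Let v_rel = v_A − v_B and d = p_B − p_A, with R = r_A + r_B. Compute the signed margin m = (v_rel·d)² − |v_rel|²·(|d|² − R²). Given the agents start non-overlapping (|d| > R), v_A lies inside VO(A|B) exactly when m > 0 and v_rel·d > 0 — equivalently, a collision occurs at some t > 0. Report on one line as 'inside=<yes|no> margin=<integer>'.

d = (9, 4),  |d|² = 97;  R = 1+6 = 7,  c = 97−7² = 48
v_rel = (-9, -5),  |v_rel|² = 106;  v_rel·d = (-9)·(9) + (-5)·(4) = -101
106·t² + 202·t + 48 = 0  ⇒  m = (-101)² − 106·48 = 5113
m = 5113 > 0,  v_rel·d = -101 < 0  ⇒  outside

inside=no margin=5113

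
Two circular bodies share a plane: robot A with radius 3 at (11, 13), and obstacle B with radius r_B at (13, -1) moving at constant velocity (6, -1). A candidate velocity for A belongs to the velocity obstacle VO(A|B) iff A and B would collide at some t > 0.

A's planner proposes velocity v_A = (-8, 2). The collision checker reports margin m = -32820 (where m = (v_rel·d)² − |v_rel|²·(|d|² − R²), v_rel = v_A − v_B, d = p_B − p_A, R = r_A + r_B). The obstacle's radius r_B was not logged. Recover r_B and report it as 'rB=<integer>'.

m = -32820
d = (2, -14);  v_rel = (-14, 3),  |v_rel|² = 205
v_rel×d = (-14)·(-14) − (3)·(2) = 190
since m = R²·205 − 190²:  R² = (36100 + -32820) / 205 = 16
R = √16 = 4  ⇒  r_B = 4 − 3 = 1

rB=1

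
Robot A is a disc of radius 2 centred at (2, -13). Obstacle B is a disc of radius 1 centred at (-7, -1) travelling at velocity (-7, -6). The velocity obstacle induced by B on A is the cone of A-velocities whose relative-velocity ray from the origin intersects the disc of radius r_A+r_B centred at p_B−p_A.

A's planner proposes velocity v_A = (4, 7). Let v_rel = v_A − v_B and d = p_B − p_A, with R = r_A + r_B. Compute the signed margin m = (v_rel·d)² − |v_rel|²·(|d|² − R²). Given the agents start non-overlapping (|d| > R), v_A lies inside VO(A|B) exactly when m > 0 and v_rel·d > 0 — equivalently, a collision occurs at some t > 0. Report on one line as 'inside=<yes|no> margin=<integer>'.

d = (-9, 12),  |d|² = 225;  R = 2+1 = 3,  c = 225−3² = 216
v_rel = (11, 13),  |v_rel|² = 290;  v_rel·d = (11)·(-9) + (13)·(12) = 57
290·t² − 114·t + 216 = 0  ⇒  m = 57² − 290·216 = -59391
m = -59391 < 0,  v_rel·d = 57 > 0  ⇒  outside

inside=no margin=-59391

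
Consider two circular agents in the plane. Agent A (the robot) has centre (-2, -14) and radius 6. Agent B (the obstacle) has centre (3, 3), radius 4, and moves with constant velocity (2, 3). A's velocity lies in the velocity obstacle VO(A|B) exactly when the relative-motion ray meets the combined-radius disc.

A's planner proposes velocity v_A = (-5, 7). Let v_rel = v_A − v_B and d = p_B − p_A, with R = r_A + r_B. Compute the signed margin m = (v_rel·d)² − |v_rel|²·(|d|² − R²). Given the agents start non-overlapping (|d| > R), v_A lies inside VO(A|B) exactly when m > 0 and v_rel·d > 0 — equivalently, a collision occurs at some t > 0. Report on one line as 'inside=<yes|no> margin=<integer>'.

d = (5, 17),  |d|² = 314;  R = 6+4 = 10,  c = 314−10² = 214
v_rel = (-7, 4),  |v_rel|² = 65;  v_rel·d = (-7)·(5) + (4)·(17) = 33
65·t² − 66·t + 214 = 0  ⇒  m = 33² − 65·214 = -12821
m = -12821 < 0,  v_rel·d = 33 > 0  ⇒  outside

inside=no margin=-12821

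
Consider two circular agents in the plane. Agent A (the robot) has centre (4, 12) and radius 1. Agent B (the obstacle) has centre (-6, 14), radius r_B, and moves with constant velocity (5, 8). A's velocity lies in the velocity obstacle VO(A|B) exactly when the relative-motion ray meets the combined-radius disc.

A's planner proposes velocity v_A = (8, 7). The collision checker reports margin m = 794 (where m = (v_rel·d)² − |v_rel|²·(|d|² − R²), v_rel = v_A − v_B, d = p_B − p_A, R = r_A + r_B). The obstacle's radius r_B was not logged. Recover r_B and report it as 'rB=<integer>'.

m = 794
d = (-10, 2);  v_rel = (3, -1),  |v_rel|² = 10
v_rel×d = (3)·(2) − (-1)·(-10) = -4
since m = R²·10 − (-4)²:  R² = (16 + 794) / 10 = 81
R = √81 = 9  ⇒  r_B = 9 − 1 = 8

rB=8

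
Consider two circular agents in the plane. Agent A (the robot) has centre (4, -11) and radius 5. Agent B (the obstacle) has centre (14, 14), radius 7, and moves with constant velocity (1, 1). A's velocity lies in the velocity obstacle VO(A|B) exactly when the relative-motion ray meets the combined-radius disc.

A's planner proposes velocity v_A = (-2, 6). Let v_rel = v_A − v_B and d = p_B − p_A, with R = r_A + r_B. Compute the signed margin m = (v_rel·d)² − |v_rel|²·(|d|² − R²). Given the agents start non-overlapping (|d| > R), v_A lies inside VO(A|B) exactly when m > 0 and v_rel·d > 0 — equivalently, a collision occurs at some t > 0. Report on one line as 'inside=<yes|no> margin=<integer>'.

d = (10, 25),  |d|² = 725;  R = 5+7 = 12,  c = 725−12² = 581
v_rel = (-3, 5),  |v_rel|² = 34;  v_rel·d = (-3)·(10) + (5)·(25) = 95
34·t² − 190·t + 581 = 0  ⇒  m = 95² − 34·581 = -10729
m = -10729 < 0,  v_rel·d = 95 > 0  ⇒  outside

inside=no margin=-10729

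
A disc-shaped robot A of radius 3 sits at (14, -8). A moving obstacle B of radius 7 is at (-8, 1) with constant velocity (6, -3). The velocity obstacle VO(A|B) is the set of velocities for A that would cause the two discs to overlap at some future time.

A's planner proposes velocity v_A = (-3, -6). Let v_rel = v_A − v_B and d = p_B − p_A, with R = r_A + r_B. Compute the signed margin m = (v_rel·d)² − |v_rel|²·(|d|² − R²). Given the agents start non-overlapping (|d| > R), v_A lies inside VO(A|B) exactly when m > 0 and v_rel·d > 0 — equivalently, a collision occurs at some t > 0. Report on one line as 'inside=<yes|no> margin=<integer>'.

d = (-22, 9),  |d|² = 565;  R = 3+7 = 10,  c = 565−10² = 465
v_rel = (-9, -3),  |v_rel|² = 90;  v_rel·d = (-9)·(-22) + (-3)·(9) = 171
90·t² − 342·t + 465 = 0  ⇒  m = 171² − 90·465 = -12609
m = -12609 < 0,  v_rel·d = 171 > 0  ⇒  outside

inside=no margin=-12609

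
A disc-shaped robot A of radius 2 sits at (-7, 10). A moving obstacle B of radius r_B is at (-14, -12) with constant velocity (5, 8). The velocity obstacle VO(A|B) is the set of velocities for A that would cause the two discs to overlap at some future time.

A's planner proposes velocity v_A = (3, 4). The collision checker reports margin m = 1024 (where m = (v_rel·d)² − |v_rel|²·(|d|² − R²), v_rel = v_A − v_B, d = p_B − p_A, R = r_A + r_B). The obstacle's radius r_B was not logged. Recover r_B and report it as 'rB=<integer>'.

m = 1024
d = (-7, -22);  v_rel = (-2, -4),  |v_rel|² = 20
v_rel×d = (-2)·(-22) − (-4)·(-7) = 16
since m = R²·20 − 16²:  R² = (256 + 1024) / 20 = 64
R = √64 = 8  ⇒  r_B = 8 − 2 = 6

rB=6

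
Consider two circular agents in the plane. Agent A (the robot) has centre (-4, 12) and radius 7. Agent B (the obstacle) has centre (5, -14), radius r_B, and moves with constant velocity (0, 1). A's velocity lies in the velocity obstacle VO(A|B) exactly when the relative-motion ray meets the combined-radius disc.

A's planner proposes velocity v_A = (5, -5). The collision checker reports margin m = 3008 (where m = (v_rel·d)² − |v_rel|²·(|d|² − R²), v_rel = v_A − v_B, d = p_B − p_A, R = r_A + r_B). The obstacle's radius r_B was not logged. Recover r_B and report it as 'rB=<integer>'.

m = 3008
d = (9, -26);  v_rel = (5, -6),  |v_rel|² = 61
v_rel×d = (5)·(-26) − (-6)·(9) = -76
since m = R²·61 − (-76)²:  R² = (5776 + 3008) / 61 = 144
R = √144 = 12  ⇒  r_B = 12 − 7 = 5

rB=5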